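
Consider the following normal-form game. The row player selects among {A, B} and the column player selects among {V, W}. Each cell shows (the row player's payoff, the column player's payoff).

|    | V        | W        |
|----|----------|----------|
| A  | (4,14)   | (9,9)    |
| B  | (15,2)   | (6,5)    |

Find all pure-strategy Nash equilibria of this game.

Find each player's best response to every opponent strategy; NE are the intersections.
The row player's best responses — vs V: B (payoff 15); vs W: A (payoff 9).
The column player's best responses — vs A: V (payoff 14); vs B: W (payoff 5).
No cell has both players best-responding. For instance, the row player's best reply to V is B, but against B the column player prefers W over V.

There is no pure-strategy Nash equilibrium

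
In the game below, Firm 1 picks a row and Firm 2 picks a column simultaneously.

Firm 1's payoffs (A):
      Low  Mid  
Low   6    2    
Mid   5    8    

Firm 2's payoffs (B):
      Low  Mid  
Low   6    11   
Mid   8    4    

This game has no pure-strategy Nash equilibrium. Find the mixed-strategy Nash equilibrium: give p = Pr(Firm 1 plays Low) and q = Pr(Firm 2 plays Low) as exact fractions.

Each player's mixing probability is pinned down by making the *other* player indifferent.
Firm 2 indifferent between Low and Mid: p·6 + (1−p)·8 = p·11 + (1−p)·4 ⟹ 8 + (-2)p = 4 + 7p ⟹ p = 4/9.
Firm 1 indifferent between Low and Mid: q·6 + (1−q)·2 = q·5 + (1−q)·8 ⟹ 2 + 4q = 8 + (-3)q ⟹ q = 6/7.

p = 4/9, q = 6/7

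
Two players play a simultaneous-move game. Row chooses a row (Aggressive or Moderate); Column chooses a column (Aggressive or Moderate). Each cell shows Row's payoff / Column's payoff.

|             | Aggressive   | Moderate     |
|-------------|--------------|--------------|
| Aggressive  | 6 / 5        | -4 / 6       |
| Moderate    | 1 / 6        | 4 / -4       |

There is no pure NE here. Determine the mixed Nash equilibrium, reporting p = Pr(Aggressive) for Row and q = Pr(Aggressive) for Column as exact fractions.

p = 10/11, q = 8/13

In a mixed NE each player is indifferent between their pure strategies, so the opponent's mix sets the indifference.
Column indifferent between Aggressive and Moderate: p·5 + (1−p)·6 = p·6 + (1−p)·(-4) ⟹ 6 + (-1)p = (-4) + 10p ⟹ p = 10/11.
Row indifferent between Aggressive and Moderate: q·6 + (1−q)·(-4) = q·1 + (1−q)·4 ⟹ (-4) + 10q = 4 + (-3)q ⟹ q = 8/13.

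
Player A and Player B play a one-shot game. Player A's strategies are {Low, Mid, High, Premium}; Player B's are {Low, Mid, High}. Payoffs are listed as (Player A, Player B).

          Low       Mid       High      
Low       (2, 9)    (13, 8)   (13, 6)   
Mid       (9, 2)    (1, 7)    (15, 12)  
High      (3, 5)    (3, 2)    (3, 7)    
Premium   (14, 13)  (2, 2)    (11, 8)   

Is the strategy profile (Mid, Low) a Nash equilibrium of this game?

Holding Player B at Low: Player A gets 9 from Mid but could get 14 by switching to Premium. Player A has a profitable deviation.

No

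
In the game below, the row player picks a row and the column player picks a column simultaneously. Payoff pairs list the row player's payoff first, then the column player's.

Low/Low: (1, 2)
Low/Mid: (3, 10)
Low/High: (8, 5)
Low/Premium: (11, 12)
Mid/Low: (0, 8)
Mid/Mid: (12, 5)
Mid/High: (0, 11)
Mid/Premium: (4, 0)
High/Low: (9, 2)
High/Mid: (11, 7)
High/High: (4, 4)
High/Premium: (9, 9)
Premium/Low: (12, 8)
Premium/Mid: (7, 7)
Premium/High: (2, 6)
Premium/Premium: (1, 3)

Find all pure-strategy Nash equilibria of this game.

(Low, Premium) and (Premium, Low)

A profile is a Nash equilibrium when each player is best-responding to the other.
The row player's best responses — vs Low: Premium (payoff 12); vs Mid: Mid (payoff 12); vs High: Low (payoff 8); vs Premium: Low (payoff 11).
The column player's best responses — vs Low: Premium (payoff 12); vs Mid: High (payoff 11); vs High: Premium (payoff 9); vs Premium: Low (payoff 8).
Mutual best responses occur at (Low, Premium) and (Premium, Low); at each, neither player gains by switching.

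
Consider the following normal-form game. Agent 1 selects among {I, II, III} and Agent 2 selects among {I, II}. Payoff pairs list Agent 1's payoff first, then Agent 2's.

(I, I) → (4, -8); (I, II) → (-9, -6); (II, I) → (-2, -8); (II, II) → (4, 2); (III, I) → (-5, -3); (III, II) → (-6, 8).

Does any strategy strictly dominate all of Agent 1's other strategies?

No strictly dominant strategy

Check whether one of Agent 1's strategies beats all alternatives regardless of what the opponent does.
I is not dominant: against II, II gives 4 > -9.
II is not dominant: against I, I gives 4 > -2.
III is not dominant: against I, I gives 4 > -5.
No single strategy is best against every opponent action.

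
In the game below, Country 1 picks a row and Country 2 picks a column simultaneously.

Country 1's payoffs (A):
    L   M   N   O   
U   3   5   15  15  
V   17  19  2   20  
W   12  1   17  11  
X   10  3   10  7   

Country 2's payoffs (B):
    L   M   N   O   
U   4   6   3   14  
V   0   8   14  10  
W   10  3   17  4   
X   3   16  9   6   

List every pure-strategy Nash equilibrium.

(W, N)

Check mutual best responses: a cell is a NE iff neither player can gain by unilaterally deviating.
Country 1's best responses — vs L: V (payoff 17); vs M: V (payoff 19); vs N: W (payoff 17); vs O: V (payoff 20).
Country 2's best responses — vs U: O (payoff 14); vs V: N (payoff 14); vs W: N (payoff 17); vs X: M (payoff 16).
The only mutual best response is (W, N); neither player gains by switching there.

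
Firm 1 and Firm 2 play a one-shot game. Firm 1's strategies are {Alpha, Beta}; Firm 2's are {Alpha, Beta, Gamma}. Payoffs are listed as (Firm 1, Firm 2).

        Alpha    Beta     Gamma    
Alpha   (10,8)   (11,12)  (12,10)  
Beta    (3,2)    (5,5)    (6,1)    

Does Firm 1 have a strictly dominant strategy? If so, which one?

Alpha

A strategy is strictly dominant if it gives Firm 1 a strictly higher payoff than every other strategy, against every choice by the opponent.
Alpha strictly dominates: vs Alpha: 10 > 3; vs Beta: 11 > 5; vs Gamma: 12 > 6.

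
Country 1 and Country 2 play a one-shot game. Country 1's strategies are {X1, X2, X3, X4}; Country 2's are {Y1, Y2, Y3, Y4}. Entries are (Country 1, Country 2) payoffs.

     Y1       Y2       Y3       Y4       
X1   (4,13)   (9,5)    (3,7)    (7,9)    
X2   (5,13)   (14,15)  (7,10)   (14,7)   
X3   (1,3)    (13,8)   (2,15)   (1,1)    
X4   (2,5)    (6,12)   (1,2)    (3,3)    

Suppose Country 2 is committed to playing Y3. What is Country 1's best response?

X2

With Country 2 fixed at Y3, Country 1's payoffs are: X1 → 3, X2 → 7, X3 → 2, X4 → 1.
The maximum is 7, achieved by X2.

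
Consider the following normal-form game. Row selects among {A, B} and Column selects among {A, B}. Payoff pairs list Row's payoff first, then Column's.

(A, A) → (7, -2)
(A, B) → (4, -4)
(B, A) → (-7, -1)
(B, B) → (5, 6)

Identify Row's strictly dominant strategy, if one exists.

A strategy is strictly dominant if it gives Row a strictly higher payoff than every other strategy, against every choice by the opponent.
A is not dominant: against B, B gives 5 > 4.
B is not dominant: against A, A gives 7 > -7.
No single strategy is best against every opponent action.

None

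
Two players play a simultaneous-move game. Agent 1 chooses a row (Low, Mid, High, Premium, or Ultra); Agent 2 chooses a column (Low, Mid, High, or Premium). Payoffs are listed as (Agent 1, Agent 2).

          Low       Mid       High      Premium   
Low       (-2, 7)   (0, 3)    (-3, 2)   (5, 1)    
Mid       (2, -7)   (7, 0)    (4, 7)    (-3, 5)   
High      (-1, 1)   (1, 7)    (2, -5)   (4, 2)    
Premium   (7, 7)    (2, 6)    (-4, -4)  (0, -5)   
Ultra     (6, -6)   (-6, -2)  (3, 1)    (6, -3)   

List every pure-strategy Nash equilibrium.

A profile is a Nash equilibrium when each player is best-responding to the other.
Agent 1's best responses — vs Low: Premium (payoff 7); vs Mid: Mid (payoff 7); vs High: Mid (payoff 4); vs Premium: Ultra (payoff 6).
Agent 2's best responses — vs Low: Low (payoff 7); vs Mid: High (payoff 7); vs High: Mid (payoff 7); vs Premium: Low (payoff 7); vs Ultra: High (payoff 1).
Mutual best responses occur at (Mid, High) and (Premium, Low); at each, neither player gains by switching.

(Mid, High) and (Premium, Low)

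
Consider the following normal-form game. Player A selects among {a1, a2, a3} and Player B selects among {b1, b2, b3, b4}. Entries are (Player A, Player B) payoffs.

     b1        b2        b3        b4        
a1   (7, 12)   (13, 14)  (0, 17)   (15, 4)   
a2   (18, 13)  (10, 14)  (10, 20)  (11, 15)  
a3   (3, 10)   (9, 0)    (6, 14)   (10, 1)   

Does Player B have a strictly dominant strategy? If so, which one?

Check whether one of Player B's strategies beats all alternatives regardless of what the opponent does.
b3 strictly dominates: vs a1: 17 > each of {12, 14, 4}; vs a2: 20 > each of {13, 14, 15}; vs a3: 14 > each of {10, 0, 1}.

b3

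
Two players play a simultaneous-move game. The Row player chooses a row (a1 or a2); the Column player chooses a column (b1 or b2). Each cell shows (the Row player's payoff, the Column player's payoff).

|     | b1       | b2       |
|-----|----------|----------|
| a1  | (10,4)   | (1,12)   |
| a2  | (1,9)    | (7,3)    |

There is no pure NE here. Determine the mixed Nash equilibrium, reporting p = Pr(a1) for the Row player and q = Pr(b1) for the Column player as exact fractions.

Each player's mixing probability is pinned down by making the *other* player indifferent.
The Column player indifferent between b1 and b2: p·4 + (1−p)·9 = p·12 + (1−p)·3 ⟹ 9 + (-5)p = 3 + 9p ⟹ p = 3/7.
The Row player indifferent between a1 and a2: q·10 + (1−q)·1 = q·1 + (1−q)·7 ⟹ 1 + 9q = 7 + (-6)q ⟹ q = 2/5.

p = 3/7, q = 2/5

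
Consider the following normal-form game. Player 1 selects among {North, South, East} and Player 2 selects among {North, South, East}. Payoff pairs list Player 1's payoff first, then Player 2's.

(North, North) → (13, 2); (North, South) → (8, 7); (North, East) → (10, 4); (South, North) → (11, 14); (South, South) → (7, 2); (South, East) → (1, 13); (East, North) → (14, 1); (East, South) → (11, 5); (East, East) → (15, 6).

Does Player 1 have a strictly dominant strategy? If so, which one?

A strategy is strictly dominant if it gives Player 1 a strictly higher payoff than every other strategy, against every choice by the opponent.
East strictly dominates: vs North: 14 > each of {13, 11}; vs South: 11 > each of {8, 7}; vs East: 15 > each of {10, 1}.

East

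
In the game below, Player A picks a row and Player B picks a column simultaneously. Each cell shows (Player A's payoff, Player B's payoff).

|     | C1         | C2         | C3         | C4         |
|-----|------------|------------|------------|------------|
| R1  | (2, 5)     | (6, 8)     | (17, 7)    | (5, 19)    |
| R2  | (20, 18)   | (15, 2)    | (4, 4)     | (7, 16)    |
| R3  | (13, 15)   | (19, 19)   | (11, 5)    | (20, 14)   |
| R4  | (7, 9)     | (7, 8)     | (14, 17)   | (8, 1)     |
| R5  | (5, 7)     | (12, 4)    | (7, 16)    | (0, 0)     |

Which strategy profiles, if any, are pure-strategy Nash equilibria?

(R2, C1) and (R3, C2)

Find each player's best response to every opponent strategy; NE are the intersections.
Player A's best responses — vs C1: R2 (payoff 20); vs C2: R3 (payoff 19); vs C3: R1 (payoff 17); vs C4: R3 (payoff 20).
Player B's best responses — vs R1: C4 (payoff 19); vs R2: C1 (payoff 18); vs R3: C2 (payoff 19); vs R4: C3 (payoff 17); vs R5: C3 (payoff 16).
Mutual best responses occur at (R2, C1) and (R3, C2); at each, neither player gains by switching.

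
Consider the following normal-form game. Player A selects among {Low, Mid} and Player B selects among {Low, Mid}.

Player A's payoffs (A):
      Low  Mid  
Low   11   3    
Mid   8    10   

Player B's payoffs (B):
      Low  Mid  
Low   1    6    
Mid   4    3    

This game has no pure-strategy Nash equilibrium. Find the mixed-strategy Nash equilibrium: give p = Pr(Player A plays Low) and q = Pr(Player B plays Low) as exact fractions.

p = 1/6, q = 7/10

Each player's mixing probability is pinned down by making the *other* player indifferent.
Player B indifferent between Low and Mid: p·1 + (1−p)·4 = p·6 + (1−p)·3 ⟹ 4 + (-3)p = 3 + 3p ⟹ p = 1/6.
Player A indifferent between Low and Mid: q·11 + (1−q)·3 = q·8 + (1−q)·10 ⟹ 3 + 8q = 10 + (-2)q ⟹ q = 7/10.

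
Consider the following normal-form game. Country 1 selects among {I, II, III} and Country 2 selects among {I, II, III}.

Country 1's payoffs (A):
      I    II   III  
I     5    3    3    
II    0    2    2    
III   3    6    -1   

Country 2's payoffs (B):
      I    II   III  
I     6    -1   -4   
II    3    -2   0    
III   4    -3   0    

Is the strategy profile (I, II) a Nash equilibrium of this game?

No

Holding Country 2 at II: Country 1 gets 3 from I but could get 6 by switching to III. Country 1 has a profitable deviation.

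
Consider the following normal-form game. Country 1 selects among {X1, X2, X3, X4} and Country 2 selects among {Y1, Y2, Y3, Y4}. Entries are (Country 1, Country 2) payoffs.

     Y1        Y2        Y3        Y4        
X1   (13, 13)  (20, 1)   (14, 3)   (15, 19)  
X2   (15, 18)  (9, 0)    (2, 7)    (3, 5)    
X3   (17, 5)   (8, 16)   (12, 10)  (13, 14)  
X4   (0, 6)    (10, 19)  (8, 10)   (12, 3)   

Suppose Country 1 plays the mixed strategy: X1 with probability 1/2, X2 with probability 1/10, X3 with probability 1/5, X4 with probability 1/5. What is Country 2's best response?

Country 2's best reply maximizes expected payoff against the mix.
Y1: (1/2)·13 + (1/10)·18 + (1/5)·5 + (1/5)·6 = 21/2
Y2: (1/2)·1 + (1/10)·0 + (1/5)·16 + (1/5)·19 = 15/2
Y3: (1/2)·3 + (1/10)·7 + (1/5)·10 + (1/5)·10 = 31/5
Y4: (1/2)·19 + (1/10)·5 + (1/5)·14 + (1/5)·3 = 67/5
Highest expected payoff is 67/5, from Y4.

Y4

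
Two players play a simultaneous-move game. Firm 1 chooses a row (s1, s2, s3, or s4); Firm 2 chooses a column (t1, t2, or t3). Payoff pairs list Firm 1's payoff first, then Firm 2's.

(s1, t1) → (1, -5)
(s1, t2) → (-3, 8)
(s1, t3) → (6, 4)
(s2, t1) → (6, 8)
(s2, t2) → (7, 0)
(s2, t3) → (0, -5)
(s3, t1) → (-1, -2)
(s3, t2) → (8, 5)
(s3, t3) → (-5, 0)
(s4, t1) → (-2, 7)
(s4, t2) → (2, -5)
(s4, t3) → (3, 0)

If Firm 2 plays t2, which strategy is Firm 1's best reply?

s3

With Firm 2 fixed at t2, Firm 1's payoffs are: s1 → -3, s2 → 7, s3 → 8, s4 → 2.
The maximum is 8, achieved by s3.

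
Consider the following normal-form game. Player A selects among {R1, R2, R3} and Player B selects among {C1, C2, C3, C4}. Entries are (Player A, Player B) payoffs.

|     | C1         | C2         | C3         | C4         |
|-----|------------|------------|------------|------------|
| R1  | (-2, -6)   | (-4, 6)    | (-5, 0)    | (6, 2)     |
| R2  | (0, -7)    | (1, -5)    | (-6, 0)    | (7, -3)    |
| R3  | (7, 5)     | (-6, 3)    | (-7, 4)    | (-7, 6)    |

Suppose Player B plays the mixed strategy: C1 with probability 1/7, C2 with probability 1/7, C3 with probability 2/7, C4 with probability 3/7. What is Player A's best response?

Player A's best reply maximizes expected payoff against the mix.
R1: (1/7)·(-2) + (1/7)·(-4) + (2/7)·(-5) + (3/7)·6 = 2/7
R2: (1/7)·0 + (1/7)·1 + (2/7)·(-6) + (3/7)·7 = 10/7
R3: (1/7)·7 + (1/7)·(-6) + (2/7)·(-7) + (3/7)·(-7) = -34/7
Highest expected payoff is 10/7, from R2.

R2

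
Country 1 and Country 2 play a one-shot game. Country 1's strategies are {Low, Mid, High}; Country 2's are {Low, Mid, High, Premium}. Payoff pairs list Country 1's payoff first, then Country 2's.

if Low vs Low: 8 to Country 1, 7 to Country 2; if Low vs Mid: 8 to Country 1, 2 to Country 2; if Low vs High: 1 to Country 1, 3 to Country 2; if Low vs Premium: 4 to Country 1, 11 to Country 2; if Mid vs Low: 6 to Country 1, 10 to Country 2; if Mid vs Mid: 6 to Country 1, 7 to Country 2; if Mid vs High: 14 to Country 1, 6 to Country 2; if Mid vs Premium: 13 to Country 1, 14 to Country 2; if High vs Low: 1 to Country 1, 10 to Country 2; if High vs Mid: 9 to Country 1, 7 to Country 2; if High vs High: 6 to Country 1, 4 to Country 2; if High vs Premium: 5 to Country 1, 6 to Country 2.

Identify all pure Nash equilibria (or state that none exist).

Find each player's best response to every opponent strategy; NE are the intersections.
Country 1's best responses — vs Low: Low (payoff 8); vs Mid: High (payoff 9); vs High: Mid (payoff 14); vs Premium: Mid (payoff 13).
Country 2's best responses — vs Low: Premium (payoff 11); vs Mid: Premium (payoff 14); vs High: Low (payoff 10).
The only mutual best response is (Mid, Premium); neither player gains by switching there.

(Mid, Premium)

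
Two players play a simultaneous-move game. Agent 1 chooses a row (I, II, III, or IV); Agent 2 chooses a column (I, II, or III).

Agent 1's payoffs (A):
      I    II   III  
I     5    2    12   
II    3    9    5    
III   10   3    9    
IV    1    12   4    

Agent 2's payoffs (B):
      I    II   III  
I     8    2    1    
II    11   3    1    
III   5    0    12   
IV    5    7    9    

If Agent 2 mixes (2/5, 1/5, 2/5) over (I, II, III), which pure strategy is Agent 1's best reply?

Agent 1's best reply maximizes expected payoff against the mix.
I: (2/5)·5 + (1/5)·2 + (2/5)·12 = 36/5
II: (2/5)·3 + (1/5)·9 + (2/5)·5 = 5
III: (2/5)·10 + (1/5)·3 + (2/5)·9 = 41/5
IV: (2/5)·1 + (1/5)·12 + (2/5)·4 = 22/5
Highest expected payoff is 41/5, from III.

III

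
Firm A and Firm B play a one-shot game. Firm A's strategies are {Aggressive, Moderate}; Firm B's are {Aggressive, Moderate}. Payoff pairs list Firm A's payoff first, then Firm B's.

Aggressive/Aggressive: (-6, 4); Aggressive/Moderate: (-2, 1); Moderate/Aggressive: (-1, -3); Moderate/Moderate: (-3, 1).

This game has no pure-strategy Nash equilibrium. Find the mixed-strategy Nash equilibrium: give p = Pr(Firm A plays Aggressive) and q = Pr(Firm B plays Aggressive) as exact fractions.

Each player's mixing probability is pinned down by making the *other* player indifferent.
Firm B indifferent between Aggressive and Moderate: p·4 + (1−p)·(-3) = p·1 + (1−p)·1 ⟹ (-3) + 7p = 1 + 0p ⟹ p = 4/7.
Firm A indifferent between Aggressive and Moderate: q·(-6) + (1−q)·(-2) = q·(-1) + (1−q)·(-3) ⟹ (-2) + (-4)q = (-3) + 2q ⟹ q = 1/6.

p = 4/7, q = 1/6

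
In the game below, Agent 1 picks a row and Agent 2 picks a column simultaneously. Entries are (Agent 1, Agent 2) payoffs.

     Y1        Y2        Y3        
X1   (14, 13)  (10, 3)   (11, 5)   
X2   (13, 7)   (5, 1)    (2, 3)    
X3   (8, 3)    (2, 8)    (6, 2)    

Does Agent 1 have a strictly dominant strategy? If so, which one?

X1

Check whether one of Agent 1's strategies beats all alternatives regardless of what the opponent does.
X1 strictly dominates: vs Y1: 14 > each of {13, 8}; vs Y2: 10 > each of {5, 2}; vs Y3: 11 > each of {2, 6}.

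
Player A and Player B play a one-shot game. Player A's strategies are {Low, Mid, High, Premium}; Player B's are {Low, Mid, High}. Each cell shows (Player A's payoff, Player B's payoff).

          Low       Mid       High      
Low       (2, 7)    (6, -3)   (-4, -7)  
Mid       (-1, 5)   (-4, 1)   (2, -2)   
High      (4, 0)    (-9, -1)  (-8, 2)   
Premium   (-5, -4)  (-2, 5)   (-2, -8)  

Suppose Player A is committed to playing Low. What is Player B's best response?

With Player A fixed at Low, Player B's payoffs are: Low → 7, Mid → -3, High → -7.
The maximum is 7, achieved by Low.

Low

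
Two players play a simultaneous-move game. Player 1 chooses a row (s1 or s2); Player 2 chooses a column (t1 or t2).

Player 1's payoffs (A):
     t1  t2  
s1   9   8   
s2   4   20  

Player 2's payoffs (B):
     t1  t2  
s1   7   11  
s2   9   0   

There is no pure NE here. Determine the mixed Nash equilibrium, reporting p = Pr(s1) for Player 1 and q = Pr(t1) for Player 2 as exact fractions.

In a mixed NE each player is indifferent between their pure strategies, so the opponent's mix sets the indifference.
Player 2 indifferent between t1 and t2: p·7 + (1−p)·9 = p·11 + (1−p)·0 ⟹ 9 + (-2)p = 0 + 11p ⟹ p = 9/13.
Player 1 indifferent between s1 and s2: q·9 + (1−q)·8 = q·4 + (1−q)·20 ⟹ 8 + 1q = 20 + (-16)q ⟹ q = 12/17.

p = 9/13, q = 12/17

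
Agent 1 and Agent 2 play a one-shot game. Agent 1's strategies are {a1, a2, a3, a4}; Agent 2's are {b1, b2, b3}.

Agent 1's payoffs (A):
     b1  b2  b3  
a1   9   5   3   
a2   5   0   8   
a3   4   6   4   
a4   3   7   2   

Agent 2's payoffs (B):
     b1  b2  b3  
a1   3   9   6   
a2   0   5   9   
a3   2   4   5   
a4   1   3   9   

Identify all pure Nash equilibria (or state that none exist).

Check mutual best responses: a cell is a NE iff neither player can gain by unilaterally deviating.
Agent 1's best responses — vs b1: a1 (payoff 9); vs b2: a4 (payoff 7); vs b3: a2 (payoff 8).
Agent 2's best responses — vs a1: b2 (payoff 9); vs a2: b3 (payoff 9); vs a3: b3 (payoff 5); vs a4: b3 (payoff 9).
The only mutual best response is (a2, b3); neither player gains by switching there.

(a2, b3)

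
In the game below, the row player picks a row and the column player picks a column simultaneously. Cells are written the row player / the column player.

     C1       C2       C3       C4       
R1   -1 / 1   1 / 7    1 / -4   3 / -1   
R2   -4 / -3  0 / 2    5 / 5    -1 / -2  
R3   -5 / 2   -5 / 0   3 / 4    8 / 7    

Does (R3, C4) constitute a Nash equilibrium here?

Yes

Holding the column player at C4: the row player gets 8 from R3, versus 3 from R1, -1 from R2. No profitable deviation for the row player.
Holding the row player at R3: the column player gets 7 from C4, versus 2 from C1, 0 from C2, 4 from C3. No profitable deviation for the column player either.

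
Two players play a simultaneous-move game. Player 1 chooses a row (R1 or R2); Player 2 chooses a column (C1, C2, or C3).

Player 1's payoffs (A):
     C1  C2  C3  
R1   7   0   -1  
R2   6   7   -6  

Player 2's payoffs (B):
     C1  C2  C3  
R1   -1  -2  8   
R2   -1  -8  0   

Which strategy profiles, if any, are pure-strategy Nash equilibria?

A profile is a Nash equilibrium when each player is best-responding to the other.
Player 1's best responses — vs C1: R1 (payoff 7); vs C2: R2 (payoff 7); vs C3: R1 (payoff -1).
Player 2's best responses — vs R1: C3 (payoff 8); vs R2: C3 (payoff 0).
The only mutual best response is (R1, C3); neither player gains by switching there.

(R1, C3)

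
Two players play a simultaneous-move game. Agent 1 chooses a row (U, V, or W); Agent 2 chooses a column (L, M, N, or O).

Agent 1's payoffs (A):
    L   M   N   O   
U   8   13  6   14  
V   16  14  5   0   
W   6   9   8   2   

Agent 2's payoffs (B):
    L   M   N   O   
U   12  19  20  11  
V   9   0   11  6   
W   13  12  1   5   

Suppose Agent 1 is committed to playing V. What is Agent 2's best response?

N

With Agent 1 fixed at V, Agent 2's payoffs are: L → 9, M → 0, N → 11, O → 6.
The maximum is 11, achieved by N.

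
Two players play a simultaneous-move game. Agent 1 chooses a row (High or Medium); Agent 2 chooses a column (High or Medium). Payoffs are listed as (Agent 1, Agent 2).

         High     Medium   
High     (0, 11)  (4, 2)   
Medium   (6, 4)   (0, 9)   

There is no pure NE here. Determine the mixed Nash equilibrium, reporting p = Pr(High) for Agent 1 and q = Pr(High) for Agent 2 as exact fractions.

Each player's mixing probability is pinned down by making the *other* player indifferent.
Agent 2 indifferent between High and Medium: p·11 + (1−p)·4 = p·2 + (1−p)·9 ⟹ 4 + 7p = 9 + (-7)p ⟹ p = 5/14.
Agent 1 indifferent between High and Medium: q·0 + (1−q)·4 = q·6 + (1−q)·0 ⟹ 4 + (-4)q = 0 + 6q ⟹ q = 2/5.

p = 5/14, q = 2/5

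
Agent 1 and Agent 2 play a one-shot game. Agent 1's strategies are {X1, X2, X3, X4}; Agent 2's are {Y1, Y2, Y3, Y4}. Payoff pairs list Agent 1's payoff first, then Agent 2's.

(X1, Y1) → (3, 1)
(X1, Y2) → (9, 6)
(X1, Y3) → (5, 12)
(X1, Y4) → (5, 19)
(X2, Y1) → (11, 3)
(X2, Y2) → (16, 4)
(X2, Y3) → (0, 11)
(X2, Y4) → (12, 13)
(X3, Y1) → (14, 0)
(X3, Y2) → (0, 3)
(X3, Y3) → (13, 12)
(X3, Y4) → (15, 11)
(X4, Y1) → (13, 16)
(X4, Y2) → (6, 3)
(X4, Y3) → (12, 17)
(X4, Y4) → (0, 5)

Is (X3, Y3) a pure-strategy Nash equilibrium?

Holding Agent 2 at Y3: Agent 1 gets 13 from X3, versus 5 from X1, 0 from X2, 12 from X4. No profitable deviation for Agent 1.
Holding Agent 1 at X3: Agent 2 gets 12 from Y3, versus 0 from Y1, 3 from Y2, 11 from Y4. No profitable deviation for Agent 2 either.

Yes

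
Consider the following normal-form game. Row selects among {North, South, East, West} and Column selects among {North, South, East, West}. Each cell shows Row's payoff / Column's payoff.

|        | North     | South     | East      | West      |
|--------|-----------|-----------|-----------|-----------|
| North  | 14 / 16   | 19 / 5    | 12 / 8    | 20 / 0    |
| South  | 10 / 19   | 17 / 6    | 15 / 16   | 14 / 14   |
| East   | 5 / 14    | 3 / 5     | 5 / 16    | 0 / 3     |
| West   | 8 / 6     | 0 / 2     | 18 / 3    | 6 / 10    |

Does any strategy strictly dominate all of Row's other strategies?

Check whether one of Row's strategies beats all alternatives regardless of what the opponent does.
North is not dominant: against East, South gives 15 > 12.
South is not dominant: against North, North gives 14 > 10.
East is not dominant: against North, North gives 14 > 5.
West is not dominant: against North, North gives 14 > 8.
No single strategy is best against every opponent action.

None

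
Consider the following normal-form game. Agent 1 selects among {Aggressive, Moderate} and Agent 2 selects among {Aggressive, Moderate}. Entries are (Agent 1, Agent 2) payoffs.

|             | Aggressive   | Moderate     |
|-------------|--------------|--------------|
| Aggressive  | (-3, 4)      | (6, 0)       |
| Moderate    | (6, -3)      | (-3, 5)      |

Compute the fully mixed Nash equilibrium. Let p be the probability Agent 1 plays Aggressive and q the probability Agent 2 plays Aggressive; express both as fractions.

p = 2/3, q = 1/2

Each player's mixing probability is pinned down by making the *other* player indifferent.
Agent 2 indifferent between Aggressive and Moderate: p·4 + (1−p)·(-3) = p·0 + (1−p)·5 ⟹ (-3) + 7p = 5 + (-5)p ⟹ p = 2/3.
Agent 1 indifferent between Aggressive and Moderate: q·(-3) + (1−q)·6 = q·6 + (1−q)·(-3) ⟹ 6 + (-9)q = (-3) + 9q ⟹ q = 1/2.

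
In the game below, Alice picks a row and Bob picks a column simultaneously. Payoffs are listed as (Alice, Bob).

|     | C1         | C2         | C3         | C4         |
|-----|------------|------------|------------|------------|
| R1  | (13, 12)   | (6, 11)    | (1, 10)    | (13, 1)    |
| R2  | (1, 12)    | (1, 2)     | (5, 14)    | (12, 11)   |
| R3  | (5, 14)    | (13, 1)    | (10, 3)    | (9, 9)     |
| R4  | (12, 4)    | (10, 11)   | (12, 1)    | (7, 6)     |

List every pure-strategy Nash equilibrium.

(R1, C1)

Check mutual best responses: a cell is a NE iff neither player can gain by unilaterally deviating.
Alice's best responses — vs C1: R1 (payoff 13); vs C2: R3 (payoff 13); vs C3: R4 (payoff 12); vs C4: R1 (payoff 13).
Bob's best responses — vs R1: C1 (payoff 12); vs R2: C3 (payoff 14); vs R3: C1 (payoff 14); vs R4: C2 (payoff 11).
The only mutual best response is (R1, C1); neither player gains by switching there.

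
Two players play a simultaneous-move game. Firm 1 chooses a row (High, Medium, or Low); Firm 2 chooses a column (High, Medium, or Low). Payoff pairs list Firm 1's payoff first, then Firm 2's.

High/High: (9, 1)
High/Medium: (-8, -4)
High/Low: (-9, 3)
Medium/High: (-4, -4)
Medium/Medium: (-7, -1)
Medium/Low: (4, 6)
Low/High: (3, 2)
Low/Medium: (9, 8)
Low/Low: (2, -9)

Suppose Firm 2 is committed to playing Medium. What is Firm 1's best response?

Low

With Firm 2 fixed at Medium, Firm 1's payoffs are: High → -8, Medium → -7, Low → 9.
The maximum is 9, achieved by Low.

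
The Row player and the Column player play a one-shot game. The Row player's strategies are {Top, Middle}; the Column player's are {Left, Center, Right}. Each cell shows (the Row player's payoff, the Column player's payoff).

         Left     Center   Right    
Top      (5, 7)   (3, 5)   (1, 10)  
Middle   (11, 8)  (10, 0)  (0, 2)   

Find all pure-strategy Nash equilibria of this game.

(Top, Right) and (Middle, Left)

Find each player's best response to every opponent strategy; NE are the intersections.
The Row player's best responses — vs Left: Middle (payoff 11); vs Center: Middle (payoff 10); vs Right: Top (payoff 1).
The Column player's best responses — vs Top: Right (payoff 10); vs Middle: Left (payoff 8).
Mutual best responses occur at (Top, Right) and (Middle, Left); at each, neither player gains by switching.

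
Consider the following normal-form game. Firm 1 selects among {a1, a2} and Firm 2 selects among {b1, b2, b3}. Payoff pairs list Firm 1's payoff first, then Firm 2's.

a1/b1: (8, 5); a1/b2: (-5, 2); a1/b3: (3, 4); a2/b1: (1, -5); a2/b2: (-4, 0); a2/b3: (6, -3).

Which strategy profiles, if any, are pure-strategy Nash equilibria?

(a1, b1) and (a2, b2)

Check mutual best responses: a cell is a NE iff neither player can gain by unilaterally deviating.
Firm 1's best responses — vs b1: a1 (payoff 8); vs b2: a2 (payoff -4); vs b3: a2 (payoff 6).
Firm 2's best responses — vs a1: b1 (payoff 5); vs a2: b2 (payoff 0).
Mutual best responses occur at (a1, b1) and (a2, b2); at each, neither player gains by switching.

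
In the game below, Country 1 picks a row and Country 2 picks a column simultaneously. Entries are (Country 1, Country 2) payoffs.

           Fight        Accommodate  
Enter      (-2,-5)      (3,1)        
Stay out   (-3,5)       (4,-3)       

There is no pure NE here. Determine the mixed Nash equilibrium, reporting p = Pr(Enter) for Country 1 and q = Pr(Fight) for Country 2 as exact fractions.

In a mixed NE each player is indifferent between their pure strategies, so the opponent's mix sets the indifference.
Country 2 indifferent between Fight and Accommodate: p·(-5) + (1−p)·5 = p·1 + (1−p)·(-3) ⟹ 5 + (-10)p = (-3) + 4p ⟹ p = 4/7.
Country 1 indifferent between Enter and Stay out: q·(-2) + (1−q)·3 = q·(-3) + (1−q)·4 ⟹ 3 + (-5)q = 4 + (-7)q ⟹ q = 1/2.

p = 4/7, q = 1/2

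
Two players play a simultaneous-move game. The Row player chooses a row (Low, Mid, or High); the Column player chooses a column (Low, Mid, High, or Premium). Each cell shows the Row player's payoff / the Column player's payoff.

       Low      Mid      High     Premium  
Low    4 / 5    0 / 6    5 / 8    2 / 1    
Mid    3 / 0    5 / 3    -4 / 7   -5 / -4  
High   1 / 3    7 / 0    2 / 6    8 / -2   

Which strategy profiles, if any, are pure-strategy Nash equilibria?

Find each player's best response to every opponent strategy; NE are the intersections.
The Row player's best responses — vs Low: Low (payoff 4); vs Mid: High (payoff 7); vs High: Low (payoff 5); vs Premium: High (payoff 8).
The Column player's best responses — vs Low: High (payoff 8); vs Mid: High (payoff 7); vs High: High (payoff 6).
The only mutual best response is (Low, High); neither player gains by switching there.

(Low, High)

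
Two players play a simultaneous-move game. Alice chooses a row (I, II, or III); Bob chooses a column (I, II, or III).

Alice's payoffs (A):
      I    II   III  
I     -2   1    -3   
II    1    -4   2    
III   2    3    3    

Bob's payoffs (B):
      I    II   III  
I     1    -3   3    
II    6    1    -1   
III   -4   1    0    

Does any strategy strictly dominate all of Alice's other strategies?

III

Check whether one of Alice's strategies beats all alternatives regardless of what the opponent does.
III strictly dominates: vs I: 2 > each of {-2, 1}; vs II: 3 > each of {1, -4}; vs III: 3 > each of {-3, 2}.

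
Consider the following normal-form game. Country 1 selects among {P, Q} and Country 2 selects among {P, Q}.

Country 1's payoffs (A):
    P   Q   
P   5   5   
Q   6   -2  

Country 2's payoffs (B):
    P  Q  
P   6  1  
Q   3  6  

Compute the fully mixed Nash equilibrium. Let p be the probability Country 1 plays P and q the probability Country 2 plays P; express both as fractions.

In a mixed NE each player is indifferent between their pure strategies, so the opponent's mix sets the indifference.
Country 2 indifferent between P and Q: p·6 + (1−p)·3 = p·1 + (1−p)·6 ⟹ 3 + 3p = 6 + (-5)p ⟹ p = 3/8.
Country 1 indifferent between P and Q: q·5 + (1−q)·5 = q·6 + (1−q)·(-2) ⟹ 5 + 0q = (-2) + 8q ⟹ q = 7/8.

p = 3/8, q = 7/8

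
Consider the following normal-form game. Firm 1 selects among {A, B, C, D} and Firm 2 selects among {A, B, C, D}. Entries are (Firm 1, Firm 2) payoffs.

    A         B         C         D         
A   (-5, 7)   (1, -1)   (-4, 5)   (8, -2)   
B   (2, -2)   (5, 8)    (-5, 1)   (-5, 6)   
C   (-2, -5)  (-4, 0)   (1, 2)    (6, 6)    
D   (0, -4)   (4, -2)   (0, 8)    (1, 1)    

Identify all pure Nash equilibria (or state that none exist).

A profile is a Nash equilibrium when each player is best-responding to the other.
Firm 1's best responses — vs A: B (payoff 2); vs B: B (payoff 5); vs C: C (payoff 1); vs D: A (payoff 8).
Firm 2's best responses — vs A: A (payoff 7); vs B: B (payoff 8); vs C: D (payoff 6); vs D: C (payoff 8).
The only mutual best response is (B, B); neither player gains by switching there.

(B, B)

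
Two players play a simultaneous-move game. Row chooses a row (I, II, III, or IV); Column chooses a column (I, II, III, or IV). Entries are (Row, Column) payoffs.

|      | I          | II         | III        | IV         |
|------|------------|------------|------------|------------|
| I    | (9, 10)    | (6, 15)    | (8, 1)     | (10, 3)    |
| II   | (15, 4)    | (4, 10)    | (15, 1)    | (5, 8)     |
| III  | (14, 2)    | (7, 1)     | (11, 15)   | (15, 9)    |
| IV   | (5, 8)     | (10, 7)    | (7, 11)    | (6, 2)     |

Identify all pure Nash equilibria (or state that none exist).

There is no pure-strategy Nash equilibrium

A profile is a Nash equilibrium when each player is best-responding to the other.
Row's best responses — vs I: II (payoff 15); vs II: IV (payoff 10); vs III: II (payoff 15); vs IV: III (payoff 15).
Column's best responses — vs I: II (payoff 15); vs II: II (payoff 10); vs III: III (payoff 15); vs IV: III (payoff 11).
No cell has both players best-responding. For instance, Row's best reply to I is II, but against II Column prefers II over I.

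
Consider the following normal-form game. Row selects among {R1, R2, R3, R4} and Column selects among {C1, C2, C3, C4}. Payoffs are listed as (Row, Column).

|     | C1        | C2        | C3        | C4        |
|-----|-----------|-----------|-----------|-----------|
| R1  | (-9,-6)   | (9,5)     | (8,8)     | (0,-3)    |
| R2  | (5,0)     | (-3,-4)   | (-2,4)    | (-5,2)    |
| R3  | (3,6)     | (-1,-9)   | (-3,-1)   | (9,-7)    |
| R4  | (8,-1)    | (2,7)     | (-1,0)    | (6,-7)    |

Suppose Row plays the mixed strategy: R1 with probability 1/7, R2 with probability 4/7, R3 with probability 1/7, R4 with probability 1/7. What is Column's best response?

Compute Column's expected payoff from each pure strategy against the given mix.
C1: (1/7)·(-6) + (4/7)·0 + (1/7)·6 + (1/7)·(-1) = -1/7
C2: (1/7)·5 + (4/7)·(-4) + (1/7)·(-9) + (1/7)·7 = -13/7
C3: (1/7)·8 + (4/7)·4 + (1/7)·(-1) + (1/7)·0 = 23/7
C4: (1/7)·(-3) + (4/7)·2 + (1/7)·(-7) + (1/7)·(-7) = -9/7
Highest expected payoff is 23/7, from C3.

C3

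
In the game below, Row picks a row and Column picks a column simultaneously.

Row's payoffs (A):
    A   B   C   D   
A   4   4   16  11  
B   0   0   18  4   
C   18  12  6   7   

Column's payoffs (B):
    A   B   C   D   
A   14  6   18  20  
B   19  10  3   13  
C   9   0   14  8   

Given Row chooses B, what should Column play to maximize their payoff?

With Row fixed at B, Column's payoffs are: A → 19, B → 10, C → 3, D → 13.
The maximum is 19, achieved by A.

A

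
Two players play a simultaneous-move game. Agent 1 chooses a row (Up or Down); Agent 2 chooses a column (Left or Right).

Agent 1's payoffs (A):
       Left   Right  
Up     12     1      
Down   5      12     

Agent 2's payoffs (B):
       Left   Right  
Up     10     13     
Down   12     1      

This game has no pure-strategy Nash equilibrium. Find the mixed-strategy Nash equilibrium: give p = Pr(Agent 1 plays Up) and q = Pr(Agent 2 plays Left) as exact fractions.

p = 11/14, q = 11/18

Each player's mixing probability is pinned down by making the *other* player indifferent.
Agent 2 indifferent between Left and Right: p·10 + (1−p)·12 = p·13 + (1−p)·1 ⟹ 12 + (-2)p = 1 + 12p ⟹ p = 11/14.
Agent 1 indifferent between Up and Down: q·12 + (1−q)·1 = q·5 + (1−q)·12 ⟹ 1 + 11q = 12 + (-7)q ⟹ q = 11/18.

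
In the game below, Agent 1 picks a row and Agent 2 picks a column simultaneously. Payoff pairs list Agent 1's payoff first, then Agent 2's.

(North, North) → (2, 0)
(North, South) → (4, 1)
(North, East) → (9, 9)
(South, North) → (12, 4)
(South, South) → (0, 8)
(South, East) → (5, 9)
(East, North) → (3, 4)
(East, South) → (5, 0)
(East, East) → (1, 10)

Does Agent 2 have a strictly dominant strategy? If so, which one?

East

Check whether one of Agent 2's strategies beats all alternatives regardless of what the opponent does.
East strictly dominates: vs North: 9 > each of {0, 1}; vs South: 9 > each of {4, 8}; vs East: 10 > each of {4, 0}.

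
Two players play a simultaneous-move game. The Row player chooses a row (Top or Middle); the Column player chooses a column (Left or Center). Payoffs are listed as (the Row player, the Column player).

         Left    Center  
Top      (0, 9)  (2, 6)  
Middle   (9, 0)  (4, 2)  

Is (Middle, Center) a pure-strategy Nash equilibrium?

Holding the Column player at Center: the Row player gets 4 from Middle, versus 2 from Top. No profitable deviation for the Row player.
Holding the Row player at Middle: the Column player gets 2 from Center, versus 0 from Left. No profitable deviation for the Column player either.

Yes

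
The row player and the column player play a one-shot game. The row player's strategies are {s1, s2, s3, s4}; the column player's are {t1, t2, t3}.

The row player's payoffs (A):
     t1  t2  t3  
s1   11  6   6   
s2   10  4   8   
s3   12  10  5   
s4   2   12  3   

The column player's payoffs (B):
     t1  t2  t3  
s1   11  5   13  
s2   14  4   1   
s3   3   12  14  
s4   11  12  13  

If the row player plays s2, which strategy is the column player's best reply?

With the row player fixed at s2, the column player's payoffs are: t1 → 14, t2 → 4, t3 → 1.
The maximum is 14, achieved by t1.

t1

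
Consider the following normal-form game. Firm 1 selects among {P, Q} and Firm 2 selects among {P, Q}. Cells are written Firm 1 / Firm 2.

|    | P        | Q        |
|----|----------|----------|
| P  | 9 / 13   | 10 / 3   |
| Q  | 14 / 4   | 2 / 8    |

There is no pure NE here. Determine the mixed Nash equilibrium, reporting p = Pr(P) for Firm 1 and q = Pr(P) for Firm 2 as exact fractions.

p = 2/7, q = 8/13

Each player's mixing probability is pinned down by making the *other* player indifferent.
Firm 2 indifferent between P and Q: p·13 + (1−p)·4 = p·3 + (1−p)·8 ⟹ 4 + 9p = 8 + (-5)p ⟹ p = 2/7.
Firm 1 indifferent between P and Q: q·9 + (1−q)·10 = q·14 + (1−q)·2 ⟹ 10 + (-1)q = 2 + 12q ⟹ q = 8/13.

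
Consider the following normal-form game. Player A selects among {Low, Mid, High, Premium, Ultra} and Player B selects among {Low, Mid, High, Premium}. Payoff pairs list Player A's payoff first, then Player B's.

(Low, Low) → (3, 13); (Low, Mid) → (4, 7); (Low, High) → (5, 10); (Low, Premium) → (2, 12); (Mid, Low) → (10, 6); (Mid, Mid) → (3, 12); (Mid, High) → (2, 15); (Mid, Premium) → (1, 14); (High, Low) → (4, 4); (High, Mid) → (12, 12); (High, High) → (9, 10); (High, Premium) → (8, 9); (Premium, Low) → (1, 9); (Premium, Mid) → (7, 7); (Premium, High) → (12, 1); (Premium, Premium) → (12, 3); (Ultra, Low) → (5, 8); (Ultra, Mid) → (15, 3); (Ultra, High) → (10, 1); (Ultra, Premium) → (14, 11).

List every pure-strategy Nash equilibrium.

Find each player's best response to every opponent strategy; NE are the intersections.
Player A's best responses — vs Low: Mid (payoff 10); vs Mid: Ultra (payoff 15); vs High: Premium (payoff 12); vs Premium: Ultra (payoff 14).
Player B's best responses — vs Low: Low (payoff 13); vs Mid: High (payoff 15); vs High: Mid (payoff 12); vs Premium: Low (payoff 9); vs Ultra: Premium (payoff 11).
The only mutual best response is (Ultra, Premium); neither player gains by switching there.

(Ultra, Premium)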